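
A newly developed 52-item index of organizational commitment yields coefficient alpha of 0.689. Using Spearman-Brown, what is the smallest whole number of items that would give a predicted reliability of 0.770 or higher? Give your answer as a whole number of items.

79

Rearranging the Spearman-Brown formula for n,
n = r*(1 − r) / [ r (1 − r*) ]
n = [0.770 × 0.311] / [0.689 × 0.230]
n = 0.239470 / 0.158470 ≈ 1.5111
So the test needs 1.5111 × 52 ≈ 78.58 items; rounding up, 79.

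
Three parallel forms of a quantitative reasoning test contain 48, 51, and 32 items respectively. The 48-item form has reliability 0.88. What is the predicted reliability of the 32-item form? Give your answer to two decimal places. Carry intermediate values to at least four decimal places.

0.83

The 51-item form is not needed; work directly from the 48-item form with n = 32/48 = 0.6667.
r_{32} = n·r / (1 + (n − 1)·r) = 0.5867 / 0.7067 ≈ 0.8302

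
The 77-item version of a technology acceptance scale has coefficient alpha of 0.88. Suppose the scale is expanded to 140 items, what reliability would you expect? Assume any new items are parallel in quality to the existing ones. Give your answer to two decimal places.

The new length is 140/77 = 1.8182 times the old.
Spearman-Brown: r_new = n·r / (1 + (n − 1)·r)
r_new = 1.8182·0.88 / [1 + (1.8182 − 1)·0.88]
     = 1.6000 / 1.7200 = 0.9302

0.93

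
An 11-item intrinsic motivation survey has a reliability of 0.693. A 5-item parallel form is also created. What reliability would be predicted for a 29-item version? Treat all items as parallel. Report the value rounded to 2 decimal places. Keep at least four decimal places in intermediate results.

0.86

The 5-item form is not needed; work directly from the 11-item form with n = 29/11 = 2.6364.
r_{29} = n·r / (1 + (n − 1)·r) = 1.8270 / 2.1340 ≈ 0.8561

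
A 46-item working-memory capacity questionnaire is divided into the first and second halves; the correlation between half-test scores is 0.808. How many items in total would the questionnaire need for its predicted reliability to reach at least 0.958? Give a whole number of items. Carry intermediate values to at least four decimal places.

r_full = 2(0.808)/(1 + 0.808) = 0.8938
n = r_tgt(1 − r_full) / [r_full(1 − r_tgt)] = 0.958 × 0.1062 / (0.8938 × 0.042) ≈ 2.7102
Required items = 2.7102 × 46 = 124.67, so 125 items.

125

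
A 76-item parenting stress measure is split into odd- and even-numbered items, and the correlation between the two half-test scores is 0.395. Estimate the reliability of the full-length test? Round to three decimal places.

The full test is twice the length of either half (n = 2).
r_full = 2(0.395) / (1 + 0.395)
r_full = 0.7900 / 1.3950 ≈ 0.5663

0.566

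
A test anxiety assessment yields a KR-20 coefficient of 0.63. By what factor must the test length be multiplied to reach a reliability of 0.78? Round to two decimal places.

2.08

Invert Spearman-Brown to solve for n:
n = r*(1 − r) / [ r (1 − r*) ]
n = 0.78 × (1 − 0.63) / [ 0.63 × (1 − 0.78) ]
  = 0.2886 / 0.1386 = 2.0823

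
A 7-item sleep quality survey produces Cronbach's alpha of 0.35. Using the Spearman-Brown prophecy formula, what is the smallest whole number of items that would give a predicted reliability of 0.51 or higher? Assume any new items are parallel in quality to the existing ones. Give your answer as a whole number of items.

n = 0.51(1 − 0.35) / [0.35(1 − 0.51)]
  = 0.3315 / 0.1715 = 1.9329
Items needed = n × 7 = 1.9329 × 7 ≈ 13.53 → round up to 14

14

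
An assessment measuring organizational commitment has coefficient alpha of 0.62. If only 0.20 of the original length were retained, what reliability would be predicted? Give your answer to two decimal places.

0.25

Spearman-Brown: r_new = n·r / (1 + (n − 1)·r)
r_new = (0.2 × 0.62) / (1 + (0.2 − 1) × 0.62)
r_new = 0.1240 / 0.5040 ≈ 0.2460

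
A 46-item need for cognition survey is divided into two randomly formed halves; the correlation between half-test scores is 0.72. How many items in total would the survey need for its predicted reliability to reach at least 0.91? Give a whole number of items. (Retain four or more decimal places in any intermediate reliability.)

91

Corrected full-test reliability: r_full = 2 × 0.72 / (1 + 0.72) ≈ 0.8372
Solve Spearman-Brown for n: n = 0.91(1 − 0.8372) / [0.8372(1 − 0.91)] = 1.9662
Items = 1.9662 × 46 ≈ 90.45 → 91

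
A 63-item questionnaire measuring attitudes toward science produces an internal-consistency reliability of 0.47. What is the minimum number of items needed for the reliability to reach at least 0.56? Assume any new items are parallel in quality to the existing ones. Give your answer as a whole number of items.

Rearranging the Spearman-Brown formula for n,
n = r*(1 − r) / [ r (1 − r*) ]
n = [0.56 × 0.53] / [0.47 × 0.44]
n = 0.2968 / 0.2068 ≈ 1.4352
Items needed = n × 63 = 1.4352 × 63 ≈ 90.42 → round up to 91

91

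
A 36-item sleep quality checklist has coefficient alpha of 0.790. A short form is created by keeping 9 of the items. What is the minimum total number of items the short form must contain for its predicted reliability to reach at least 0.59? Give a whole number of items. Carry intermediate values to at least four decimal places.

First, r for the 9-item form: n = 9/36 = 0.2500, so r_9 = 0.2500·0.790/(1 + (0.2500 − 1)·0.790) = 0.4847
Length factor from the short form to reach 0.59: n' = 0.59(1 − 0.4847) / [0.4847(1 − 0.59)] ≈ 1.5299
Total items = 1.5299 × 9 = 13.77, rounded up to 14.

14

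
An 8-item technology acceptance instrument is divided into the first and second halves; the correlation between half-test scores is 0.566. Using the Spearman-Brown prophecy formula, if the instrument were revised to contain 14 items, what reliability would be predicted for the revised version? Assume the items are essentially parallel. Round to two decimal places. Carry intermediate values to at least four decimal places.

0.82

Full-test reliability from the split-half r: r_full = 2(0.566)/(1 + 0.566) = 0.7229
Length factor from 8 to 14 items: n = 14/8 = 1.7500
r_new = n·r_full / (1 + (n − 1)·r_full) = 1.2651 / 1.5422 ≈ 0.8203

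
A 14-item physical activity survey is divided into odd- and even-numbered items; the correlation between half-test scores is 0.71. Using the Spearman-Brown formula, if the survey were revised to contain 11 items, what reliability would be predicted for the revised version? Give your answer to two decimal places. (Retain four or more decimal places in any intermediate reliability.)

Spearman-Brown correction (n = 2): r_full = 2·0.71/(1 + 0.71) = 0.8304
Then adjust to 11 items: n = 11/14 = 0.7857
r_new = n·r_full / (1 + (n − 1)·r_full) = 0.6524 / 0.8220 ≈ 0.7937

0.79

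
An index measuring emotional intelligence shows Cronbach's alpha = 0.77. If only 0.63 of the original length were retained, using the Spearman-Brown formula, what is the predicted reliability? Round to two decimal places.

By Spearman-Brown, r_new = n r / (1 + (n − 1) r).
r_new = (0.63 × 0.77) / (1 + (0.63 − 1) × 0.77)
r_new = 0.4851 / 0.7151 ≈ 0.6784

0.68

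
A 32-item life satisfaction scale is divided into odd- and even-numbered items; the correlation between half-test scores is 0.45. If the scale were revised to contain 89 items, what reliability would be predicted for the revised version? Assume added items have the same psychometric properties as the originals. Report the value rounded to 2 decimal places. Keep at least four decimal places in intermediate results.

Full-test reliability from the split-half r: r_full = 2(0.45)/(1 + 0.45) = 0.6207
Then adjust to 89 items: n = 89/32 = 2.7812
r_new = n·r_full / (1 + (n − 1)·r_full) = 1.7263 / 2.1056 ≈ 0.8199

0.82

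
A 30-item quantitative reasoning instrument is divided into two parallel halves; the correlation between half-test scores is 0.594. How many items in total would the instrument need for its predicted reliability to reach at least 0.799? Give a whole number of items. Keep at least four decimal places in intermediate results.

Corrected full-test reliability: r_full = 2 × 0.594 / (1 + 0.594) ≈ 0.7453
Solve Spearman-Brown for n: n = 0.799(1 − 0.7453) / [0.7453(1 − 0.799)] = 1.3585
Items = 1.3585 × 30 ≈ 40.76 → 41

41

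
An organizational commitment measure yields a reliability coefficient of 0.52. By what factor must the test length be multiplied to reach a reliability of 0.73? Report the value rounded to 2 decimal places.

2.50

Rearranging the Spearman-Brown formula for n,
n = r*(1 − r) / [ r (1 − r*) ]
n = 0.73 × (1 − 0.52) / [ 0.52 × (1 − 0.73) ]
  = 0.3504 / 0.1404 = 2.4957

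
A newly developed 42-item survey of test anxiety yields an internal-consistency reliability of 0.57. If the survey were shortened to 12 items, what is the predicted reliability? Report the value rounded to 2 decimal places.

0.27

The new length is 12/42 = 0.2857 times the old.
Spearman-Brown: r_new = n·r / (1 + (n − 1)·r)
r_new = 0.2857·0.57 / [1 + (0.2857 − 1)·0.57]
r_new = 0.1628 / 0.5928 ≈ 0.2746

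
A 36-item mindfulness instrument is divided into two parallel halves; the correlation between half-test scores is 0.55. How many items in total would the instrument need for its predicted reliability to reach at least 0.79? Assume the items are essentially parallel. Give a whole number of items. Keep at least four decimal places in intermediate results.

Corrected full-test reliability: r_full = 2 × 0.55 / (1 + 0.55) ≈ 0.7097
n = r_tgt(1 − r_full) / [r_full(1 − r_tgt)] = 0.79 × 0.2903 / (0.7097 × 0.21) ≈ 1.5388
Items = 1.5388 × 36 ≈ 55.40 → 56

56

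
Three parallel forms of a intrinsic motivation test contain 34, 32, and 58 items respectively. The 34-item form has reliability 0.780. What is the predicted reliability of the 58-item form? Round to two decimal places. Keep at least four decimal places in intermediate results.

0.86

Only the ratio of lengths matters: n = 58/34 = 1.7059
r_{58} = n·r / (1 + (n − 1)·r) = 1.3306 / 1.5506 ≈ 0.8581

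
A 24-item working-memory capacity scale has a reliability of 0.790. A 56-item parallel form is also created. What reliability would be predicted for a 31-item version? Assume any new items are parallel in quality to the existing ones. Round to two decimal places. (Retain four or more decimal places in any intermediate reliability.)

The 56-item form is not needed; work directly from the 24-item form with n = 31/24 = 1.2917.
r_{31} = n·r / (1 + (n − 1)·r) = 1.0204 / 1.2304 ≈ 0.8293

0.83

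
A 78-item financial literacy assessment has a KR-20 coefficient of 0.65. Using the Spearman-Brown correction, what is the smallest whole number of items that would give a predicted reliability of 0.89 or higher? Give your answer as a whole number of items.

340

n = 0.89(1 − 0.65) / [0.65(1 − 0.89)]
n = 0.3115 / 0.0715 ≈ 4.3566
So the test needs 4.3566 × 78 ≈ 339.81 items; rounding up, 340.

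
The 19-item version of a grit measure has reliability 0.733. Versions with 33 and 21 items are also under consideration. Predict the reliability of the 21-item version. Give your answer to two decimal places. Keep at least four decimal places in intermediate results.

0.75

Only the ratio of lengths matters: n = 21/19 = 1.1053
r_{21} = n·r / (1 + (n − 1)·r) = 0.8102 / 1.0772 ≈ 0.7521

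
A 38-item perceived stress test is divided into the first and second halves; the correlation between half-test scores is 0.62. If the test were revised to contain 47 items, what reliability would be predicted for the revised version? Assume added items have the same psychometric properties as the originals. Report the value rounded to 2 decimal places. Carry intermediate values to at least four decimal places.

0.80

First correct the split-half correlation to full-test reliability: r_full = 2 × 0.62 / (1 + 0.62) ≈ 0.7654
Then adjust to 47 items: n = 47/38 = 1.2368
r_new = n·r_full / (1 + (n − 1)·r_full) = 0.9466 / 1.1812 ≈ 0.8014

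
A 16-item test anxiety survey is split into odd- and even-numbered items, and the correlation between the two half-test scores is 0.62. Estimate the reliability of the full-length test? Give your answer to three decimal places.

Each half is half the length of the full test, so the full test is n = 2 times a half.
r_full = 2r_hh / (1 + r_hh) = 2 × 0.62 / (1 + 0.62)
r_full = 1.2400 / 1.6200 ≈ 0.7654

0.765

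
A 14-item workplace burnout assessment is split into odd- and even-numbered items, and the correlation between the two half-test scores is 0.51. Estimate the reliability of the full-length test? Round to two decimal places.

0.68

Each half is half the length of the full test, so the full test is n = 2 times a half.
r_full = 2r_hh / (1 + r_hh) = 2 × 0.51 / (1 + 0.51)
r_full = 1.0200 / 1.5100 ≈ 0.6755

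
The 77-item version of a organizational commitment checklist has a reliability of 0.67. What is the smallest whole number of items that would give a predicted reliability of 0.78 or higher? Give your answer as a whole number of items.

n = [0.78 × 0.33] / [0.67 × 0.22]
n = 0.2574 / 0.1474 ≈ 1.7463
1.7463 × 77 = 134.47 → 135 items

135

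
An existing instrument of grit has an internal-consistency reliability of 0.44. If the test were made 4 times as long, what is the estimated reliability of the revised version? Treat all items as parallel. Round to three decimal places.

0.759

Apply the Spearman-Brown prophecy formula, r' = nr / [1 + (n − 1)r]:
r_new = 4·0.44 / [1 + (4 − 1)·0.44]
     = 1.7600 / 2.3200 = 0.7586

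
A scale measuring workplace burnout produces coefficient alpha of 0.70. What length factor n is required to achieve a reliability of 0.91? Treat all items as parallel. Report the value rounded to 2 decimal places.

4.33

n = 0.91 × (1 − 0.70) / [ 0.70 × (1 − 0.91) ]
n = 0.2730 / 0.0630 ≈ 4.3333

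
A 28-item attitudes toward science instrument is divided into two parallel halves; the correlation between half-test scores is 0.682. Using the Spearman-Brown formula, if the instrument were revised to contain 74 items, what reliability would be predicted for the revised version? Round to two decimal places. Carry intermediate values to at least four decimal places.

0.92

Spearman-Brown correction (n = 2): r_full = 2·0.682/(1 + 0.682) = 0.8109
Length factor from 28 to 74 items: n = 74/28 = 2.6429
r_new = n·r_full / (1 + (n − 1)·r_full) = 2.1431 / 2.3322 ≈ 0.9189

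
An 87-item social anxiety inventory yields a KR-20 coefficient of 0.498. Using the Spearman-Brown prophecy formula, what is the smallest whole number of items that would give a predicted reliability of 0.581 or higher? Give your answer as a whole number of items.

Rearranging the Spearman-Brown formula for n,
n = r*(1 − r) / [ r (1 − r*) ]
n = 0.581(1 − 0.498) / [0.498(1 − 0.581)]
n = 0.291662 / 0.208662 ≈ 1.3978
Items needed = n × 87 = 1.3978 × 87 ≈ 121.61 → round up to 122

122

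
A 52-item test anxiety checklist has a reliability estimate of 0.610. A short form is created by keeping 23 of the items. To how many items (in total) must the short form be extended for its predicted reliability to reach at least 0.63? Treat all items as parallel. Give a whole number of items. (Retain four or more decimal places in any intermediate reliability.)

57

Short-form reliability: n = 23/52 = 0.4423; r_23 = n·r/(1+(n−1)r) ≈ 0.4089
Then solve for n' with r_old = 0.4089, r_target = 0.63: n' = 0.63(1 − 0.4089)/[0.4089(1 − 0.63)] = 2.4614
Total items = 2.4614 × 23 = 56.61, rounded up to 57.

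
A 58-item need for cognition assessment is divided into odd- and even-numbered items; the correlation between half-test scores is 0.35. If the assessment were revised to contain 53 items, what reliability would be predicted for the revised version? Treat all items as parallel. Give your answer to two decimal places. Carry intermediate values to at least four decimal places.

0.50

First correct the split-half correlation to full-test reliability: r_full = 2 × 0.35 / (1 + 0.35) ≈ 0.5185
Then adjust to 53 items: n = 53/58 = 0.9138
r_new = n·r_full / (1 + (n − 1)·r_full) = 0.4738 / 0.9553 ≈ 0.4960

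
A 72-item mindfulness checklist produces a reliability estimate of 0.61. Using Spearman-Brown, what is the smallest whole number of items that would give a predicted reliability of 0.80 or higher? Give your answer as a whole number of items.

n = 0.80(1 − 0.61) / [0.61(1 − 0.80)]
  = 0.3120 / 0.1220 = 2.5574
So the test needs 2.5574 × 72 ≈ 184.13 items; rounding up, 185.

185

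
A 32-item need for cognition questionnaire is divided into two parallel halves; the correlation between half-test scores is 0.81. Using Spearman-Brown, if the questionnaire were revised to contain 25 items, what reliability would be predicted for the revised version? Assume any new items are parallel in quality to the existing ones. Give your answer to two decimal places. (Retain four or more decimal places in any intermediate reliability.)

Full-test reliability from the split-half r: r_full = 2(0.81)/(1 + 0.81) = 0.8950
Then adjust to 25 items: n = 25/32 = 0.7812
r_new = n·r_full / (1 + (n − 1)·r_full) = 0.6992 / 0.8042 ≈ 0.8694

0.87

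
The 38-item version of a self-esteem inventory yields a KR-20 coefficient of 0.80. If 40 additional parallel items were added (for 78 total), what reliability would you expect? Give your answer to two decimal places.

Length ratio n = 78/38 = 2.0526
r_new = (2.0526 × 0.80) / (1 + (2.0526 − 1) × 0.80)
r_new = 1.6421 / 1.8421 ≈ 0.8914

0.89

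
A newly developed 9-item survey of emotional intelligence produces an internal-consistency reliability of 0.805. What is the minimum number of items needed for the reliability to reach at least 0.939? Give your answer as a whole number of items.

34

Invert Spearman-Brown to solve for n:
n = r*(1 − r) / [ r (1 − r*) ]
n = [0.939 × 0.195] / [0.805 × 0.061]
  = 0.183105 / 0.049105 = 3.7288
So the test needs 3.7288 × 9 ≈ 33.56 items; rounding up, 34.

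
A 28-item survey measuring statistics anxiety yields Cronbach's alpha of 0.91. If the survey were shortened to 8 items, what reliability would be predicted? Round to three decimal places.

0.743

The new length is 8/28 = 0.2857 times the old.
Apply the Spearman-Brown prophecy formula, r' = nr / [1 + (n − 1)r]:
r_new = 0.2857·0.91 / [1 + (0.2857 − 1)·0.91]
r_new = 0.2600 / 0.3500 ≈ 0.7429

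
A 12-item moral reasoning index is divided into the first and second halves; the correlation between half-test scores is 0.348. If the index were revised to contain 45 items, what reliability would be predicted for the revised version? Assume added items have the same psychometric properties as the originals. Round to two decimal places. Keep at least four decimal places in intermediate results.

First correct the split-half correlation to full-test reliability: r_full = 2 × 0.348 / (1 + 0.348) ≈ 0.5163
Length factor from 12 to 45 items: n = 45/12 = 3.7500
r_new = n·r_full / (1 + (n − 1)·r_full) = 1.9361 / 2.4198 ≈ 0.8001

0.80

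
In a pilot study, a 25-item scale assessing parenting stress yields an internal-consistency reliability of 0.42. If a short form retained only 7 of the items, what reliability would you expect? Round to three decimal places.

0.169

n = 7/25 = 0.28
Apply the Spearman-Brown prophecy formula, r' = nr / [1 + (n − 1)r]:
r_new = (0.28 × 0.42) / (1 + (0.28 − 1) × 0.42)
r_new = 0.1176 / 0.6976 ≈ 0.1686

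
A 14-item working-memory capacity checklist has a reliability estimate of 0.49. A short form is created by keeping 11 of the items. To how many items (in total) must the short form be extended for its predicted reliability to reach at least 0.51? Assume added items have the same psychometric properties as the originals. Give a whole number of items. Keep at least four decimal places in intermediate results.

Short-form reliability: n = 11/14 = 0.7857; r_11 = n·r/(1+(n−1)r) ≈ 0.4302
Then solve for n' with r_old = 0.4302, r_target = 0.51: n' = 0.51(1 − 0.4302)/[0.4302(1 − 0.51)] = 1.3786
Total items = 1.3786 × 11 = 15.16, rounded up to 16.

16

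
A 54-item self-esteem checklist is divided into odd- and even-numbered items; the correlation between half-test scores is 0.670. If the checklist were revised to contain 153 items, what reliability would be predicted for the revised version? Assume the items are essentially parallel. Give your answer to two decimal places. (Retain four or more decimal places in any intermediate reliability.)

Full-test reliability from the split-half r: r_full = 2(0.670)/(1 + 0.670) = 0.8024
Then adjust to 153 items: n = 153/54 = 2.8333
r_new = n·r_full / (1 + (n − 1)·r_full) = 2.2734 / 2.4710 ≈ 0.9200

0.92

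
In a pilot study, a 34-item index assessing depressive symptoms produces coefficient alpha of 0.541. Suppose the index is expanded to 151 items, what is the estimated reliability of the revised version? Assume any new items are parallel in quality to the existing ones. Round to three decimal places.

0.840

n = 151/34 = 4.4412
By Spearman-Brown, r_new = n r / (1 + (n − 1) r).
r_new = (4.4412 × 0.541) / (1 + (4.4412 − 1) × 0.541)
r_new = 2.4027 / 2.8617 ≈ 0.8396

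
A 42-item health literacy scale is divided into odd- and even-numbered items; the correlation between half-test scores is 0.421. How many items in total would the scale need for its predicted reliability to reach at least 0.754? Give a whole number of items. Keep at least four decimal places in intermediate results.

r_full = 2(0.421)/(1 + 0.421) = 0.5925
n = r_tgt(1 − r_full) / [r_full(1 − r_tgt)] = 0.754 × 0.4075 / (0.5925 × 0.246) ≈ 2.1080
Required items = 2.1080 × 42 = 88.54, so 89 items.

89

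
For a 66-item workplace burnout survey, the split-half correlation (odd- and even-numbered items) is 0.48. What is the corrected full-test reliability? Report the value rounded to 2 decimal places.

0.65

Apply the Spearman-Brown correction with n = 2:
r_full = 2r_hh / (1 + r_hh) = 2 × 0.48 / (1 + 0.48)
       = 0.9600 / 1.4800 = 0.6486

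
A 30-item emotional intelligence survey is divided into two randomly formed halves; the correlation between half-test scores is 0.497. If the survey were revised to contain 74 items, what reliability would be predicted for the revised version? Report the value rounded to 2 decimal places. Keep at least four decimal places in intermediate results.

Full-test reliability from the split-half r: r_full = 2(0.497)/(1 + 0.497) = 0.6640
Length factor from 30 to 74 items: n = 74/30 = 2.4667
r_new = n·r_full / (1 + (n − 1)·r_full) = 1.6379 / 1.9739 ≈ 0.8298

0.83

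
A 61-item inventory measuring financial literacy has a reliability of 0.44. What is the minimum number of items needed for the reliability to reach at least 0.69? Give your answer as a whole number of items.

n = [0.69 × 0.56] / [0.44 × 0.31]
n = 0.3864 / 0.1364 ≈ 2.8328
Items needed = n × 61 = 2.8328 × 61 ≈ 172.80 → round up to 173

173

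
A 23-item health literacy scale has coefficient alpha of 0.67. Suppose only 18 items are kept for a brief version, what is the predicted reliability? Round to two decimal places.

The new length is 18/23 = 0.7826 times the old.
By Spearman-Brown, r_new = n r / (1 + (n − 1) r).
r_new = (0.7826 × 0.67) / (1 + (0.7826 − 1) × 0.67)
r_new = 0.5243 / 0.8543 ≈ 0.6137

0.61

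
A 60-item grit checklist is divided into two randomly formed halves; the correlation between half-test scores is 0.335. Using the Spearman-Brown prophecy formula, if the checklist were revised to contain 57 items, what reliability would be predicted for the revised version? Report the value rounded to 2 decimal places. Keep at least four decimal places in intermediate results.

Spearman-Brown correction (n = 2): r_full = 2·0.335/(1 + 0.335) = 0.5019
Length factor from 60 to 57 items: n = 57/60 = 0.9500
r_new = n·r_full / (1 + (n − 1)·r_full) = 0.4768 / 0.9749 ≈ 0.4891

0.49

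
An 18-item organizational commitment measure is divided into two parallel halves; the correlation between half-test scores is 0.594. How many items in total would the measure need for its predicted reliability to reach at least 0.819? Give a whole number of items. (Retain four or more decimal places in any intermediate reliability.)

28

Corrected full-test reliability: r_full = 2 × 0.594 / (1 + 0.594) ≈ 0.7453
n = r_tgt(1 − r_full) / [r_full(1 − r_tgt)] = 0.819 × 0.2547 / (0.7453 × 0.181) ≈ 1.5463
Items = 1.5463 × 18 ≈ 27.83 → 28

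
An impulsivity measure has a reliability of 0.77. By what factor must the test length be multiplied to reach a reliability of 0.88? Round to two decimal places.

Invert Spearman-Brown to solve for n:
n = r*(1 − r) / [ r (1 − r*) ]
n = [0.88 × 0.23] / [0.77 × 0.12]
  = 0.2024 / 0.0924 = 2.1905

2.19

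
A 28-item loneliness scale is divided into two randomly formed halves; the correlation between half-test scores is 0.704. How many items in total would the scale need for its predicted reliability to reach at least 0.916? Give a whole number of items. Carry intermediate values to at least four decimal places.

65

r_full = 2(0.704)/(1 + 0.704) = 0.8263
n = r_tgt(1 − r_full) / [r_full(1 − r_tgt)] = 0.916 × 0.1737 / (0.8263 × 0.084) ≈ 2.2923
Items = 2.2923 × 28 ≈ 64.18 → 65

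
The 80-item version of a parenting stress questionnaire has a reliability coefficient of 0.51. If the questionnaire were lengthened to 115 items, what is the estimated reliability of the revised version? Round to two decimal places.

0.60

The new length is 115/80 = 1.4375 times the old.
Apply the Spearman-Brown prophecy formula, r' = nr / [1 + (n − 1)r]:
r_new = (1.4375 × 0.51) / (1 + (1.4375 − 1) × 0.51)
     = 0.7331 / 1.2231 = 0.5994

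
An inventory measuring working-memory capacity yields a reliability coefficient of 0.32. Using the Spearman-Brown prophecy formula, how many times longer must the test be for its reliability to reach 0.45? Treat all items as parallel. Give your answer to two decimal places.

n = 0.45 × (1 − 0.32) / [ 0.32 × (1 − 0.45) ]
  = 0.3060 / 0.1760 = 1.7386

1.74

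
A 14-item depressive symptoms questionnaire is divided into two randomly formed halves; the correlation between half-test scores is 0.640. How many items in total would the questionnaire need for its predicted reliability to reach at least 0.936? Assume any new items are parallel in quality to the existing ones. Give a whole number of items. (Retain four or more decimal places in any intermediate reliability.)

r_full = 2(0.640)/(1 + 0.640) = 0.7805
n = r_tgt(1 − r_full) / [r_full(1 − r_tgt)] = 0.936 × 0.2195 / (0.7805 × 0.064) ≈ 4.1130
Required items = 4.1130 × 14 = 57.58, so 58 items.

58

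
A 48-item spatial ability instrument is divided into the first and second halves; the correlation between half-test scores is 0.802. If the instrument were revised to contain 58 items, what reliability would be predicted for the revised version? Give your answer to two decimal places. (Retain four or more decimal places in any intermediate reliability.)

0.91

First correct the split-half correlation to full-test reliability: r_full = 2 × 0.802 / (1 + 0.802) ≈ 0.8901
Then adjust to 58 items: n = 58/48 = 1.2083
r_new = n·r_full / (1 + (n − 1)·r_full) = 1.0755 / 1.1854 ≈ 0.9073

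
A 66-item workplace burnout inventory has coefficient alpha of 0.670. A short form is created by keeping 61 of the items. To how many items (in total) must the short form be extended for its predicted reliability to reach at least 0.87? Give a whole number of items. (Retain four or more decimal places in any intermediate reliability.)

Short-form reliability: n = 61/66 = 0.9242; r_61 = n·r/(1+(n−1)r) ≈ 0.6523
Then solve for n' with r_old = 0.6523, r_target = 0.87: n' = 0.87(1 − 0.6523)/[0.6523(1 − 0.87)] = 3.5672
Total items = 3.5672 × 61 = 217.60, rounded up to 218.

218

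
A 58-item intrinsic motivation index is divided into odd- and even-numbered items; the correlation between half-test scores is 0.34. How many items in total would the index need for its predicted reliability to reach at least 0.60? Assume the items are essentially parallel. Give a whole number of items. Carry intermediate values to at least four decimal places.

85

r_full = 2(0.34)/(1 + 0.34) = 0.5075
Solve Spearman-Brown for n: n = 0.60(1 − 0.5075) / [0.5075(1 − 0.60)] = 1.4557
Items = 1.4557 × 58 ≈ 84.43 → 85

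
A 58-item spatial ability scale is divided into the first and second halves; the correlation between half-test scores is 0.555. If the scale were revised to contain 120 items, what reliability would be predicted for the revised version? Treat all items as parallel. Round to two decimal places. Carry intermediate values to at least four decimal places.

Full-test reliability from the split-half r: r_full = 2(0.555)/(1 + 0.555) = 0.7138
Length factor from 58 to 120 items: n = 120/58 = 2.0690
r_new = n·r_full / (1 + (n − 1)·r_full) = 1.4769 / 1.7631 ≈ 0.8377

0.84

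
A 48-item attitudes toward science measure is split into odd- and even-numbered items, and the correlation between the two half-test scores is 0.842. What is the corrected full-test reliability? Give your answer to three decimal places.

Each half is half the length of the full test, so the full test is n = 2 times a half.
r_full = 2(0.842) / (1 + 0.842)
r_full = 1.6840 / 1.8420 ≈ 0.9142

0.914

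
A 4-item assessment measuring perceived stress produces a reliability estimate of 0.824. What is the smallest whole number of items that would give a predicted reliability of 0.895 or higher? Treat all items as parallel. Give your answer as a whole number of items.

Rearranging the Spearman-Brown formula for n,
n = r*(1 − r) / [ r (1 − r*) ]
n = [0.895 × 0.176] / [0.824 × 0.105]
n = 0.157520 / 0.086520 ≈ 1.8206
1.8206 × 4 = 7.28 → 8 items

8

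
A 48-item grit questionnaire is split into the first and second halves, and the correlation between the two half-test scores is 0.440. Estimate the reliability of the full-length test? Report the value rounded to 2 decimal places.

0.61

r_full = 2(0.440) / (1 + 0.440)
r_full = 0.8800 / 1.4400 ≈ 0.6111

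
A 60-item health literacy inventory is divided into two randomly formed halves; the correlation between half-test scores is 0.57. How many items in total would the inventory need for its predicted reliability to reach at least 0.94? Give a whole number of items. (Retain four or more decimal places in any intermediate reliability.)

355

Corrected full-test reliability: r_full = 2 × 0.57 / (1 + 0.57) ≈ 0.7261
n = r_tgt(1 − r_full) / [r_full(1 − r_tgt)] = 0.94 × 0.2739 / (0.7261 × 0.06) ≈ 5.9098
Items = 5.9098 × 60 ≈ 354.59 → 355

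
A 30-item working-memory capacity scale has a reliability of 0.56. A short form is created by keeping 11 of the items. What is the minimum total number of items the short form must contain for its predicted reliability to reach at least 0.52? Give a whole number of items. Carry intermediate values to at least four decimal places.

Short-form reliability: n = 11/30 = 0.3667; r_11 = n·r/(1+(n−1)r) ≈ 0.3182
Then solve for n' with r_old = 0.3182, r_target = 0.52: n' = 0.52(1 − 0.3182)/[0.3182(1 − 0.52)] = 2.3212
Total items = 2.3212 × 11 = 25.53, rounded up to 26.

26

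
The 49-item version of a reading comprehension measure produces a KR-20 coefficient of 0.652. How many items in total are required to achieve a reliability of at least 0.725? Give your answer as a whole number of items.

n = 0.725(1 − 0.652) / [0.652(1 − 0.725)]
n = 0.252300 / 0.179300 ≈ 1.4071
1.4071 × 49 = 68.95 → 69 items

69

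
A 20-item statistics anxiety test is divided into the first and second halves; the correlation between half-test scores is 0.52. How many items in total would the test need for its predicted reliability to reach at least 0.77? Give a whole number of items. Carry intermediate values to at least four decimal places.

31

r_full = 2(0.52)/(1 + 0.52) = 0.6842
Solve Spearman-Brown for n: n = 0.77(1 − 0.6842) / [0.6842(1 − 0.77)] = 1.5452
Items = 1.5452 × 20 ≈ 30.90 → 31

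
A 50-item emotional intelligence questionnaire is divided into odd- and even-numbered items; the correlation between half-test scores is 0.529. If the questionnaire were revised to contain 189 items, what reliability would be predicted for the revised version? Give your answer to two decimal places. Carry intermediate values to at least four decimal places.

First correct the split-half correlation to full-test reliability: r_full = 2 × 0.529 / (1 + 0.529) ≈ 0.6920
Length factor from 50 to 189 items: n = 189/50 = 3.7800
r_new = n·r_full / (1 + (n − 1)·r_full) = 2.6158 / 2.9238 ≈ 0.8947

0.89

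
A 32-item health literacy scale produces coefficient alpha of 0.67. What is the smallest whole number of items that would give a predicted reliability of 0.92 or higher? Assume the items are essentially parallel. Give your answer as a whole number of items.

182

Invert Spearman-Brown to solve for n:
n = r_target (1 − r_old) / [ r_old (1 − r_target) ]
n = [0.92 × 0.33] / [0.67 × 0.08]
n = 0.3036 / 0.0536 ≈ 5.6642
Items needed = n × 32 = 5.6642 × 32 ≈ 181.25 → round up to 182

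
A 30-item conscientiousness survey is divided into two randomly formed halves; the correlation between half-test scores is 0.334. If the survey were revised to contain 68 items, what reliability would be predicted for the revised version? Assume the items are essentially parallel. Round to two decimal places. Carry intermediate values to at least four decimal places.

0.69

Full-test reliability from the split-half r: r_full = 2(0.334)/(1 + 0.334) = 0.5007
Then adjust to 68 items: n = 68/30 = 2.2667
r_new = n·r_full / (1 + (n − 1)·r_full) = 1.1349 / 1.6342 ≈ 0.6945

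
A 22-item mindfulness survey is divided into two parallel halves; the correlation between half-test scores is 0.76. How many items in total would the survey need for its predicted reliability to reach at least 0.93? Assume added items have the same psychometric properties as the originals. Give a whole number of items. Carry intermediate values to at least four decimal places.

47

r_full = 2(0.76)/(1 + 0.76) = 0.8636
n = r_tgt(1 − r_full) / [r_full(1 − r_tgt)] = 0.93 × 0.1364 / (0.8636 × 0.07) ≈ 2.0984
Required items = 2.0984 × 22 = 46.16, so 47 items.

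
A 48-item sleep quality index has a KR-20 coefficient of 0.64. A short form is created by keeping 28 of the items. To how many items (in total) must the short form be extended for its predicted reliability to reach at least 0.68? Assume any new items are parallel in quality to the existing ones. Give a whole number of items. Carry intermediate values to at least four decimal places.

58

First, r for the 28-item form: n = 28/48 = 0.5833, so r_28 = 0.5833·0.64/(1 + (0.5833 − 1)·0.64) = 0.5091
Then solve for n' with r_old = 0.5091, r_target = 0.68: n' = 0.68(1 − 0.5091)/[0.5091(1 − 0.68)] = 2.0490
Items = 2.0490 × 28 ≈ 57.37 → 58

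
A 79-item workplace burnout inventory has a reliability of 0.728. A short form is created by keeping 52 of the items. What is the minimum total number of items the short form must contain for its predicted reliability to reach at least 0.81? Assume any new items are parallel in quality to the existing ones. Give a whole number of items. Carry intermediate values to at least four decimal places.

Short-form reliability: n = 52/79 = 0.6582; r_52 = n·r/(1+(n−1)r) ≈ 0.6379
Then solve for n' with r_old = 0.6379, r_target = 0.81: n' = 0.81(1 − 0.6379)/[0.6379(1 − 0.81)] = 2.4200
Items = 2.4200 × 52 ≈ 125.84 → 126

126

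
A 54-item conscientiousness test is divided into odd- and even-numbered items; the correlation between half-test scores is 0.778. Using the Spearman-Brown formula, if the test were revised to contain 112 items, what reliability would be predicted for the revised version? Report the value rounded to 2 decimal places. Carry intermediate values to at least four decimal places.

Full-test reliability from the split-half r: r_full = 2(0.778)/(1 + 0.778) = 0.8751
Then adjust to 112 items: n = 112/54 = 2.0741
r_new = n·r_full / (1 + (n − 1)·r_full) = 1.8150 / 1.9399 ≈ 0.9356

0.94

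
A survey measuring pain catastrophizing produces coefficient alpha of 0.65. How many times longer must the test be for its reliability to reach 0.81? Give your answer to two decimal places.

2.30

Rearranging the Spearman-Brown formula for n,
n = r*(1 − r) / [ r (1 − r*) ]
n = 0.81(1 − 0.65) / [0.65(1 − 0.81)]
  = 0.2835 / 0.1235 = 2.2955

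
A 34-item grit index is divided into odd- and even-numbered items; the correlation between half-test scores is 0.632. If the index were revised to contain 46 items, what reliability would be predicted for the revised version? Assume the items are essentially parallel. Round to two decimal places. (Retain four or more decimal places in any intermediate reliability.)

0.82

Full-test reliability from the split-half r: r_full = 2(0.632)/(1 + 0.632) = 0.7745
Then adjust to 46 items: n = 46/34 = 1.3529
r_new = n·r_full / (1 + (n − 1)·r_full) = 1.0478 / 1.2733 ≈ 0.8229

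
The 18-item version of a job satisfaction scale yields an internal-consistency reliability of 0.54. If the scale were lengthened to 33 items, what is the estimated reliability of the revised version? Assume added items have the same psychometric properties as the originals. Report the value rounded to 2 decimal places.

0.68

Length ratio n = 33/18 = 1.8333
Spearman-Brown: r_new = n·r / (1 + (n − 1)·r)
r_new = (1.8333 × 0.54) / (1 + (1.8333 − 1) × 0.54)
     = 0.9900 / 1.4500 = 0.6828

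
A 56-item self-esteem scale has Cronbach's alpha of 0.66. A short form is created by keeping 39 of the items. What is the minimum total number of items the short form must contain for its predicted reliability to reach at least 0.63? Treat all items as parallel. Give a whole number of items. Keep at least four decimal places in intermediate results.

Short-form reliability: n = 39/56 = 0.6964; r_39 = n·r/(1+(n−1)r) ≈ 0.5748
Length factor from the short form to reach 0.63: n' = 0.63(1 − 0.5748) / [0.5748(1 − 0.63)] ≈ 1.2595
Items = 1.2595 × 39 ≈ 49.12 → 50

50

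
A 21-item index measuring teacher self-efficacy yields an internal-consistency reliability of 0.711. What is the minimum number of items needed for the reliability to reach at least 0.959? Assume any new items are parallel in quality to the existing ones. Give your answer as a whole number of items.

Rearranging the Spearman-Brown formula for n,
n = r_target (1 − r_old) / [ r_old (1 − r_target) ]
n = 0.959 × (1 − 0.711) / [ 0.711 × (1 − 0.959) ]
  = 0.277151 / 0.029151 = 9.5074
Items needed = n × 21 = 9.5074 × 21 ≈ 199.66 → round up to 200

200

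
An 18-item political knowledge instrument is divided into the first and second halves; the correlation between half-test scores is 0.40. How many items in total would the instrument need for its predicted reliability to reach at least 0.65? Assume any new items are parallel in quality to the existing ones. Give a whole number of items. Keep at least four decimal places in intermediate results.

26

r_full = 2(0.40)/(1 + 0.40) = 0.5714
n = r_tgt(1 − r_full) / [r_full(1 − r_tgt)] = 0.65 × 0.4286 / (0.5714 × 0.35) ≈ 1.3930
Items = 1.3930 × 18 ≈ 25.07 → 26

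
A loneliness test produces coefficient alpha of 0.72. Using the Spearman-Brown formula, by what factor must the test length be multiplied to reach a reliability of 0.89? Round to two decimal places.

3.15

Invert Spearman-Brown to solve for n:
n = r*(1 − r) / [ r (1 − r*) ]
n = [0.89 × 0.28] / [0.72 × 0.11]
n = 0.2492 / 0.0792 ≈ 3.1465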